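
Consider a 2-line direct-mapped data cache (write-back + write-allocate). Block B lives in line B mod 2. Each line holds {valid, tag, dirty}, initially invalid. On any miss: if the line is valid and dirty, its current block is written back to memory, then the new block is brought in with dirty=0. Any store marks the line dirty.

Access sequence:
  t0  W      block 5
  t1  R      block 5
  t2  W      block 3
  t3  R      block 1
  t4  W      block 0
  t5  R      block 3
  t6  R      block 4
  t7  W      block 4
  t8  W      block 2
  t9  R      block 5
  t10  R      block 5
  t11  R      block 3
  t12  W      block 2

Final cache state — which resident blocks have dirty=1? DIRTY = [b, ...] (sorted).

DIRTY = [2]

  0 | W B5 → L1 miss [D]
  1 | R B5 → L1 hit [D]
  2 | W B3 → L1 miss wb→B5 [D]
  3 | R B1 → L1 miss wb→B3 [-]
  4 | W B0 → L0 miss [D]
  5 | R B3 → L1 miss [-]
  6 | R B4 → L0 miss wb→B0 [-]
  7 | W B4 → L0 hit [D]
  8 | W B2 → L0 miss wb→B4 [D]
  9 | R B5 → L1 miss [-]
  10 | R B5 → L1 hit [-]
  11 | R B3 → L1 miss [-]
  12 | W B2 → L0 hit [D]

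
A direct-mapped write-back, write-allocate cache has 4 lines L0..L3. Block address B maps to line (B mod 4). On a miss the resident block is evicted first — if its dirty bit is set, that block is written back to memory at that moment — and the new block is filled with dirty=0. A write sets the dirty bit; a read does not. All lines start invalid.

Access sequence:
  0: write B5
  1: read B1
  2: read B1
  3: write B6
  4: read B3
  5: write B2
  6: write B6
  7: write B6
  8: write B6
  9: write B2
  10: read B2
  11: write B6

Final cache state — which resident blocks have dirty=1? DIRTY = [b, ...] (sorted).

DIRTY = [6]

0: W B5 → L1 miss [D]
1: R B1 → L1 miss wb→B5 [-]
2: R B1 → L1 hit [-]
3: W B6 → L2 miss [D]
4: R B3 → L3 miss [-]
5: W B2 → L2 miss wb→B6 [D]
6: W B6 → L2 miss wb→B2 [D]
7: W B6 → L2 hit [D]
8: W B6 → L2 hit [D]
9: W B2 → L2 miss wb→B6 [D]
10: R B2 → L2 hit [D]
11: W B6 → L2 miss wb→B2 [D]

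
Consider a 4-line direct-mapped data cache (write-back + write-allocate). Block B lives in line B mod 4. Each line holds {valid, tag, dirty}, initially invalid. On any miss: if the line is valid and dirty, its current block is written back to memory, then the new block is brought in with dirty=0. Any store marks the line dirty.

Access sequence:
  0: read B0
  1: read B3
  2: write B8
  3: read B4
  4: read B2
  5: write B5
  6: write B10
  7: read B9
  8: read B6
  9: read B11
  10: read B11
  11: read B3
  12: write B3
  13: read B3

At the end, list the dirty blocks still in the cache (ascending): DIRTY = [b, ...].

0: R B0 → L0 miss [-]
1: R B3 → L3 miss [-]
2: W B8 → L0 miss [D]
3: R B4 → L0 miss wb→B8 [-]
4: R B2 → L2 miss [-]
5: W B5 → L1 miss [D]
6: W B10 → L2 miss [D]
7: R B9 → L1 miss wb→B5 [-]
8: R B6 → L2 miss wb→B10 [-]
9: R B11 → L3 miss [-]
10: R B11 → L3 hit [-]
11: R B3 → L3 miss [-]
12: W B3 → L3 hit [D]
13: R B3 → L3 hit [D]

DIRTY = [3]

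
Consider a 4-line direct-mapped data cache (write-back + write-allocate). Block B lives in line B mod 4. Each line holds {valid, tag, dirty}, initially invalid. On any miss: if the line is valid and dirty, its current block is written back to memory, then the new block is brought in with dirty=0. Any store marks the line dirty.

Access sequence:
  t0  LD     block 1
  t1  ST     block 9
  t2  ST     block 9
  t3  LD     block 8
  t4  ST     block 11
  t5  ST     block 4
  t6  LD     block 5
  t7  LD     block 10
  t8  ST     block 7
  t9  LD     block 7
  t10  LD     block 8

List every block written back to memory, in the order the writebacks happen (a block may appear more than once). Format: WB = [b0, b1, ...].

0: R B1 → L1 miss [-]
1: W B9 → L1 miss [D]
2: W B9 → L1 hit [D]
3: R B8 → L0 miss [-]
4: W B11 → L3 miss [D]
5: W B4 → L0 miss [D]
6: R B5 → L1 miss wb→B9 [-]
7: R B10 → L2 miss [-]
8: W B7 → L3 miss wb→B11 [D]
9: R B7 → L3 hit [D]
10: R B8 → L0 miss wb→B4 [-]

WB = [9, 11, 4]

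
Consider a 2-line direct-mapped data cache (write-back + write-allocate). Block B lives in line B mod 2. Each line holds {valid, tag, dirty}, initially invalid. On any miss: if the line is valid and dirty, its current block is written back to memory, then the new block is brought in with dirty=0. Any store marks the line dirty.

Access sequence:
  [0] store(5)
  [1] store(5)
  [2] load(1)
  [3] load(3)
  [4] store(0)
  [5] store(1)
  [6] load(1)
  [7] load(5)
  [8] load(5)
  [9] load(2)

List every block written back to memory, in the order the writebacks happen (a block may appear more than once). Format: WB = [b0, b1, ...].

WB = [5, 1, 0]

  0 | W B5 → L1 miss [D]
  1 | W B5 → L1 hit [D]
  2 | R B1 → L1 miss wb→B5 [-]
  3 | R B3 → L1 miss [-]
  4 | W B0 → L0 miss [D]
  5 | W B1 → L1 miss [D]
  6 | R B1 → L1 hit [D]
  7 | R B5 → L1 miss wb→B1 [-]
  8 | R B5 → L1 hit [-]
  9 | R B2 → L0 miss wb→B0 [-]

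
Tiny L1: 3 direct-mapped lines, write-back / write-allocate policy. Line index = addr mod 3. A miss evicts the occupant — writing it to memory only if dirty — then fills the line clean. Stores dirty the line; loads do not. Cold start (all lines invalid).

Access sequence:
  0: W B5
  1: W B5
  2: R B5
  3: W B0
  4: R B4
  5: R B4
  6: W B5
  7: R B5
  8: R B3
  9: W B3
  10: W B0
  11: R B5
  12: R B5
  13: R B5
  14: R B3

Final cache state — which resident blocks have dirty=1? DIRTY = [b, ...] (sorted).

  0 | W B5 → L2 miss [D]
  1 | W B5 → L2 hit [D]
  2 | R B5 → L2 hit [D]
  3 | W B0 → L0 miss [D]
  4 | R B4 → L1 miss [-]
  5 | R B4 → L1 hit [-]
  6 | W B5 → L2 hit [D]
  7 | R B5 → L2 hit [D]
  8 | R B3 → L0 miss wb→B0 [-]
  9 | W B3 → L0 hit [D]
  10 | W B0 → L0 miss wb→B3 [D]
  11 | R B5 → L2 hit [D]
  12 | R B5 → L2 hit [D]
  13 | R B5 → L2 hit [D]
  14 | R B3 → L0 miss wb→B0 [-]

DIRTY = [5]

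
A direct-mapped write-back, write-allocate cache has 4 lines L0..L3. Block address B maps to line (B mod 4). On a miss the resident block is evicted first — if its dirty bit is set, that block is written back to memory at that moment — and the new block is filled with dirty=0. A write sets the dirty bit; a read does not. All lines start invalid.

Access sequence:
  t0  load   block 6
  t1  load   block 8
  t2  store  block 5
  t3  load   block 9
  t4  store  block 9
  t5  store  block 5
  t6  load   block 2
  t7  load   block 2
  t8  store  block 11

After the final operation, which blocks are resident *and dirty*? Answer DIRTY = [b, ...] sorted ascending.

DIRTY = [5, 11]

0: R B6 -> L2 miss  d=-]
1: R B8 -> L0 miss  d=-]
2: W B5 -> L1 miss  d=D]
3: R B9 -> L1 miss wb->B5  d=-]
4: W B9 -> L1 hit  d=D]
5: W B5 -> L1 miss wb->B9  d=D]
6: R B2 -> L2 miss  d=-]
7: R B2 -> L2 hit  d=-]
8: W B11 -> L3 miss  d=D]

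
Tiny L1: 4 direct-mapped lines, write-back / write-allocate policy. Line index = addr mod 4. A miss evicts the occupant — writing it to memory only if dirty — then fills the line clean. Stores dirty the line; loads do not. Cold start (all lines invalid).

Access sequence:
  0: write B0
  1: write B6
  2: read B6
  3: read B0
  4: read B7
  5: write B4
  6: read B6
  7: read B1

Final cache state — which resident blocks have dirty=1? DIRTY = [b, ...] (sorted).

DIRTY = [4, 6]

0: W B0 -> L0 miss  d=D]
1: W B6 -> L2 miss  d=D]
2: R B6 -> L2 hit  d=D]
3: R B0 -> L0 hit  d=D]
4: R B7 -> L3 miss  d=-]
5: W B4 -> L0 miss wb->B0  d=D]
6: R B6 -> L2 hit  d=D]
7: R B1 -> L1 miss  d=-]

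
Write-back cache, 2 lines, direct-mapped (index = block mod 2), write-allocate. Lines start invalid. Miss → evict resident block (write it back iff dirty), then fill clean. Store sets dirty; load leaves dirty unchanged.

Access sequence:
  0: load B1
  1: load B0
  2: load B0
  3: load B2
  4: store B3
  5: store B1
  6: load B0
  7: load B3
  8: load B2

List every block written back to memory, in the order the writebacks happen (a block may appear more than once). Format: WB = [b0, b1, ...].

  0 | R B1 → L1 miss [-]
  1 | R B0 → L0 miss [-]
  2 | R B0 → L0 hit [-]
  3 | R B2 → L0 miss [-]
  4 | W B3 → L1 miss [D]
  5 | W B1 → L1 miss wb→B3 [D]
  6 | R B0 → L0 miss [-]
  7 | R B3 → L1 miss wb→B1 [-]
  8 | R B2 → L0 miss [-]

WB = [3, 1]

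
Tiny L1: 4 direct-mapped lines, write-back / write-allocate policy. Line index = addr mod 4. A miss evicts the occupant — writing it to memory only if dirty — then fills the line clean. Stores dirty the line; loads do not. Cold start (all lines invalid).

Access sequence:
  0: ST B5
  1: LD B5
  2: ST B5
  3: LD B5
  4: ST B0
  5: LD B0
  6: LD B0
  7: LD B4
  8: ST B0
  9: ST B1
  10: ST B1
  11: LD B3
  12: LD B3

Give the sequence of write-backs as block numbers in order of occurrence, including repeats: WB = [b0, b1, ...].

WB = [0, 5]

0: W B5 → L1 miss [D]
1: R B5 → L1 hit [D]
2: W B5 → L1 hit [D]
3: R B5 → L1 hit [D]
4: W B0 → L0 miss [D]
5: R B0 → L0 hit [D]
6: R B0 → L0 hit [D]
7: R B4 → L0 miss wb→B0 [-]
8: W B0 → L0 miss [D]
9: W B1 → L1 miss wb→B5 [D]
10: W B1 → L1 hit [D]
11: R B3 → L3 miss [-]
12: R B3 → L3 hit [-]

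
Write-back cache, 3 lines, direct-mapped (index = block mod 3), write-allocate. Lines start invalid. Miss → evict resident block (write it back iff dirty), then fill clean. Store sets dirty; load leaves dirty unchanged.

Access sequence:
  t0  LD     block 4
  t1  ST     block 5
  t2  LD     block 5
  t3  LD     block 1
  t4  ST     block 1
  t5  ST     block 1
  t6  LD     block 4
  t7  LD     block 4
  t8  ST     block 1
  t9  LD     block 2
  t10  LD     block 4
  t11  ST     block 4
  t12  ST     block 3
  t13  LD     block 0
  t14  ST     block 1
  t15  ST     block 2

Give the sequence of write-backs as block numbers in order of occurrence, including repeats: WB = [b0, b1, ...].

WB = [1, 5, 1, 3, 4]

0: R B4 → L1 miss [-]
1: W B5 → L2 miss [D]
2: R B5 → L2 hit [D]
3: R B1 → L1 miss [-]
4: W B1 → L1 hit [D]
5: W B1 → L1 hit [D]
6: R B4 → L1 miss wb→B1 [-]
7: R B4 → L1 hit [-]
8: W B1 → L1 miss [D]
9: R B2 → L2 miss wb→B5 [-]
10: R B4 → L1 miss wb→B1 [-]
11: W B4 → L1 hit [D]
12: W B3 → L0 miss [D]
13: R B0 → L0 miss wb→B3 [-]
14: W B1 → L1 miss wb→B4 [D]
15: W B2 → L2 hit [D]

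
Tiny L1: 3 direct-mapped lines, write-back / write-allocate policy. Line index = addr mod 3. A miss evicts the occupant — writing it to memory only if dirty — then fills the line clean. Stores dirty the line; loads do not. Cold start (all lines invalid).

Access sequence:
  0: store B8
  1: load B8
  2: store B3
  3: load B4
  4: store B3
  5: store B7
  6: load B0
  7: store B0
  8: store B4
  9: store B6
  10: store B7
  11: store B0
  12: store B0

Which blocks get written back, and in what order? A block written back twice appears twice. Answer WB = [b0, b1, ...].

WB = [3, 7, 0, 4, 6]

  0 | W B8 → L2 miss [D]
  1 | R B8 → L2 hit [D]
  2 | W B3 → L0 miss [D]
  3 | R B4 → L1 miss [-]
  4 | W B3 → L0 hit [D]
  5 | W B7 → L1 miss [D]
  6 | R B0 → L0 miss wb→B3 [-]
  7 | W B0 → L0 hit [D]
  8 | W B4 → L1 miss wb→B7 [D]
  9 | W B6 → L0 miss wb→B0 [D]
  10 | W B7 → L1 miss wb→B4 [D]
  11 | W B0 → L0 miss wb→B6 [D]
  12 | W B0 → L0 hit [D]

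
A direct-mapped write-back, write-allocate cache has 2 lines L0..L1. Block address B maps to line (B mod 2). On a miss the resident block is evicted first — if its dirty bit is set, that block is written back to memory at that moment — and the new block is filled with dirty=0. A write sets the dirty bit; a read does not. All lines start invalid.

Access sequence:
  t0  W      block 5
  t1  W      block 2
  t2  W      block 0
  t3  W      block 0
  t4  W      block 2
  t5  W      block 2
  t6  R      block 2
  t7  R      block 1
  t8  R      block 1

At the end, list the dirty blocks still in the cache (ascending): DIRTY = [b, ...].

0: W B5 → L1 miss [D]
1: W B2 → L0 miss [D]
2: W B0 → L0 miss wb→B2 [D]
3: W B0 → L0 hit [D]
4: W B2 → L0 miss wb→B0 [D]
5: W B2 → L0 hit [D]
6: R B2 → L0 hit [D]
7: R B1 → L1 miss wb→B5 [-]
8: R B1 → L1 hit [-]

DIRTY = [2]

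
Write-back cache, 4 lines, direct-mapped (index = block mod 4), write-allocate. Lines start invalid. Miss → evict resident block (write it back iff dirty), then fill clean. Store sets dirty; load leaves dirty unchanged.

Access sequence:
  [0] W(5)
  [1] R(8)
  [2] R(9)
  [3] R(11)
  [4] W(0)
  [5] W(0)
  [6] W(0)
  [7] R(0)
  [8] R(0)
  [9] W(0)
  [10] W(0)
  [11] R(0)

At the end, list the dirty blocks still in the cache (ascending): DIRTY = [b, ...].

DIRTY = [0]

  0 | W B5 → L1 miss [D]
  1 | R B8 → L0 miss [-]
  2 | R B9 → L1 miss wb→B5 [-]
  3 | R B11 → L3 miss [-]
  4 | W B0 → L0 miss [D]
  5 | W B0 → L0 hit [D]
  6 | W B0 → L0 hit [D]
  7 | R B0 → L0 hit [D]
  8 | R B0 → L0 hit [D]
  9 | W B0 → L0 hit [D]
  10 | W B0 → L0 hit [D]
  11 | R B0 → L0 hit [D]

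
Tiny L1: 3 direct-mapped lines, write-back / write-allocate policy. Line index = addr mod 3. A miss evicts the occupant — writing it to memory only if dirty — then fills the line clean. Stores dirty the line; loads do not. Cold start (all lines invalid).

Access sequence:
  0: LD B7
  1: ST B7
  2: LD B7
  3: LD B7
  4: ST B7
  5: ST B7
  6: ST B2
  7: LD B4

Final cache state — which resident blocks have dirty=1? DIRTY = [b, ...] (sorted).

0: R B7 → L1 miss [-]
1: W B7 → L1 hit [D]
2: R B7 → L1 hit [D]
3: R B7 → L1 hit [D]
4: W B7 → L1 hit [D]
5: W B7 → L1 hit [D]
6: W B2 → L2 miss [D]
7: R B4 → L1 miss wb→B7 [-]

DIRTY = [2]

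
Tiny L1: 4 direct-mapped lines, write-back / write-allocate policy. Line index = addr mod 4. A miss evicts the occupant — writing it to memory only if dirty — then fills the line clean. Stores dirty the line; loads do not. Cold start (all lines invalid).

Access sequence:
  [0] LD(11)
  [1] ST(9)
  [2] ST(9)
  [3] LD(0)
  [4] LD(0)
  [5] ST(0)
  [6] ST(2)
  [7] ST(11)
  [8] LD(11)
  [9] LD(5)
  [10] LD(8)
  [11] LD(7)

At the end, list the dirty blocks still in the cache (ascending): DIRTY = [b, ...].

0: R B11 → L3 miss [-]
1: W B9 → L1 miss [D]
2: W B9 → L1 hit [D]
3: R B0 → L0 miss [-]
4: R B0 → L0 hit [-]
5: W B0 → L0 hit [D]
6: W B2 → L2 miss [D]
7: W B11 → L3 hit [D]
8: R B11 → L3 hit [D]
9: R B5 → L1 miss wb→B9 [-]
10: R B8 → L0 miss wb→B0 [-]
11: R B7 → L3 miss wb→B11 [-]

DIRTY = [2]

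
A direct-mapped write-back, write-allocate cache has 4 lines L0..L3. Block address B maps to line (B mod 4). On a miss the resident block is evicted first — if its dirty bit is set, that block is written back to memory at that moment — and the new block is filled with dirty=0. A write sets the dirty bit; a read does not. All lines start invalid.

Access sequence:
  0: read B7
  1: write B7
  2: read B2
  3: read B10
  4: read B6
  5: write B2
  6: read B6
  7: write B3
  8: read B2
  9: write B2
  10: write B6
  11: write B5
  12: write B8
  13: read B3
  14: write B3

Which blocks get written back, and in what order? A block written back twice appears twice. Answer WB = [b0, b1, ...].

WB = [2, 7, 2]

0: R B7 -> L3 miss  d=-]
1: W B7 -> L3 hit  d=D]
2: R B2 -> L2 miss  d=-]
3: R B10 -> L2 miss  d=-]
4: R B6 -> L2 miss  d=-]
5: W B2 -> L2 miss  d=D]
6: R B6 -> L2 miss wb->B2  d=-]
7: W B3 -> L3 miss wb->B7  d=D]
8: R B2 -> L2 miss  d=-]
9: W B2 -> L2 hit  d=D]
10: W B6 -> L2 miss wb->B2  d=D]
11: W B5 -> L1 miss  d=D]
12: W B8 -> L0 miss  d=D]
13: R B3 -> L3 hit  d=D]
14: W B3 -> L3 hit  d=D]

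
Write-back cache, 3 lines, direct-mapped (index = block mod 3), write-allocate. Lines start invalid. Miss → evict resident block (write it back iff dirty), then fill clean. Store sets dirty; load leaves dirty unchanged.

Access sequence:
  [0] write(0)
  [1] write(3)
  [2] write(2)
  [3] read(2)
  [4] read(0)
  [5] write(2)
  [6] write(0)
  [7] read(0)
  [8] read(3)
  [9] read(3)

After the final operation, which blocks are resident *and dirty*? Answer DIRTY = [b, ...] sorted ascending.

DIRTY = [2]

0: W B0 → L0 miss [D]
1: W B3 → L0 miss wb→B0 [D]
2: W B2 → L2 miss [D]
3: R B2 → L2 hit [D]
4: R B0 → L0 miss wb→B3 [-]
5: W B2 → L2 hit [D]
6: W B0 → L0 hit [D]
7: R B0 → L0 hit [D]
8: R B3 → L0 miss wb→B0 [-]
9: R B3 → L0 hit [-]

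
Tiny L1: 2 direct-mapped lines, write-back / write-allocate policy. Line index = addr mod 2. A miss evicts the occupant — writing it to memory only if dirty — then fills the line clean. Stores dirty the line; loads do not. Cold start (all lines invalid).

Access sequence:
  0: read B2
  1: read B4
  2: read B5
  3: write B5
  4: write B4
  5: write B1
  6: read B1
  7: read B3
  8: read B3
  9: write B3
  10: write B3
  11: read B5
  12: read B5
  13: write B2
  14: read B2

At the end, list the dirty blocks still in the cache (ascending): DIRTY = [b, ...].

DIRTY = [2]

  0 | R B2 → L0 miss [-]
  1 | R B4 → L0 miss [-]
  2 | R B5 → L1 miss [-]
  3 | W B5 → L1 hit [D]
  4 | W B4 → L0 hit [D]
  5 | W B1 → L1 miss wb→B5 [D]
  6 | R B1 → L1 hit [D]
  7 | R B3 → L1 miss wb→B1 [-]
  8 | R B3 → L1 hit [-]
  9 | W B3 → L1 hit [D]
  10 | W B3 → L1 hit [D]
  11 | R B5 → L1 miss wb→B3 [-]
  12 | R B5 → L1 hit [-]
  13 | W B2 → L0 miss wb→B4 [D]
  14 | R B2 → L0 hit [D]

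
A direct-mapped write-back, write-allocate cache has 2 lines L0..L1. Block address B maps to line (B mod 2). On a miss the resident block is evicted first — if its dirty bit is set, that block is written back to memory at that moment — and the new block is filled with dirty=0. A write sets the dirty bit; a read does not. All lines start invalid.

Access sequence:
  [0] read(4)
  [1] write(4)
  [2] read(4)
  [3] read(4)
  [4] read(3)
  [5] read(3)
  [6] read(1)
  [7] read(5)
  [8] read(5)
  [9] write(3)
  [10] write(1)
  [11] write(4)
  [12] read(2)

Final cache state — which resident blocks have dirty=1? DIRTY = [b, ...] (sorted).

  0 | R B4 → L0 miss [-]
  1 | W B4 → L0 hit [D]
  2 | R B4 → L0 hit [D]
  3 | R B4 → L0 hit [D]
  4 | R B3 → L1 miss [-]
  5 | R B3 → L1 hit [-]
  6 | R B1 → L1 miss [-]
  7 | R B5 → L1 miss [-]
  8 | R B5 → L1 hit [-]
  9 | W B3 → L1 miss [D]
  10 | W B1 → L1 miss wb→B3 [D]
  11 | W B4 → L0 hit [D]
  12 | R B2 → L0 miss wb→B4 [-]

DIRTY = [1]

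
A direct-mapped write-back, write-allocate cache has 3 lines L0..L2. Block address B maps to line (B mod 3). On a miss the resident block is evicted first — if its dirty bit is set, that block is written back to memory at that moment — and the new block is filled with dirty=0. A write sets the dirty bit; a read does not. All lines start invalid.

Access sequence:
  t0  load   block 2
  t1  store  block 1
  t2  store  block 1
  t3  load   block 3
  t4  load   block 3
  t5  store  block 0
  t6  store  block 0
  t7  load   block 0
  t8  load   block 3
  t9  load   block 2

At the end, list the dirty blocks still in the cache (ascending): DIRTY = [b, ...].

DIRTY = [1]

0: R B2 -> L2 miss  d=-]
1: W B1 -> L1 miss  d=D]
2: W B1 -> L1 hit  d=D]
3: R B3 -> L0 miss  d=-]
4: R B3 -> L0 hit  d=-]
5: W B0 -> L0 miss  d=D]
6: W B0 -> L0 hit  d=D]
7: R B0 -> L0 hit  d=D]
8: R B3 -> L0 miss wb->B0  d=-]
9: R B2 -> L2 hit  d=-]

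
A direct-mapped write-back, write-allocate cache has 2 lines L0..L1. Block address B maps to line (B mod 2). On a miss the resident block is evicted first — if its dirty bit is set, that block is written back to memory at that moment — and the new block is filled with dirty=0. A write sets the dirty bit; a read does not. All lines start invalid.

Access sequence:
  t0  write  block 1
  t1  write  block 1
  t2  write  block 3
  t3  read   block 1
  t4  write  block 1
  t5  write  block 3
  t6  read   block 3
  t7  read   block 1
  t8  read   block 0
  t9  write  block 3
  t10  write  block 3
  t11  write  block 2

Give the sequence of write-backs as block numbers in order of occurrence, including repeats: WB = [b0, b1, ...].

WB = [1, 3, 1, 3]

0: W B1 -> L1 miss  d=D]
1: W B1 -> L1 hit  d=D]
2: W B3 -> L1 miss wb->B1  d=D]
3: R B1 -> L1 miss wb->B3  d=-]
4: W B1 -> L1 hit  d=D]
5: W B3 -> L1 miss wb->B1  d=D]
6: R B3 -> L1 hit  d=D]
7: R B1 -> L1 miss wb->B3  d=-]
8: R B0 -> L0 miss  d=-]
9: W B3 -> L1 miss  d=D]
10: W B3 -> L1 hit  d=D]
11: W B2 -> L0 miss  d=D]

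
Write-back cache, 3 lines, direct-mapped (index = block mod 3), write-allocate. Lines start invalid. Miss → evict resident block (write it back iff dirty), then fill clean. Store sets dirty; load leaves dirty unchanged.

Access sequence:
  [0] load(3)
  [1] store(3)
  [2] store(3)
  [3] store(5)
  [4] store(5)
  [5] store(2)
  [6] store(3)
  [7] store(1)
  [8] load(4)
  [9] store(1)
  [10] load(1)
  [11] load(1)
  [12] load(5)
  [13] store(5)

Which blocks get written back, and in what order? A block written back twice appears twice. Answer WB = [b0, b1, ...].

0: R B3 → L0 miss [-]
1: W B3 → L0 hit [D]
2: W B3 → L0 hit [D]
3: W B5 → L2 miss [D]
4: W B5 → L2 hit [D]
5: W B2 → L2 miss wb→B5 [D]
6: W B3 → L0 hit [D]
7: W B1 → L1 miss [D]
8: R B4 → L1 miss wb→B1 [-]
9: W B1 → L1 miss [D]
10: R B1 → L1 hit [D]
11: R B1 → L1 hit [D]
12: R B5 → L2 miss wb→B2 [-]
13: W B5 → L2 hit [D]

WB = [5, 1, 2]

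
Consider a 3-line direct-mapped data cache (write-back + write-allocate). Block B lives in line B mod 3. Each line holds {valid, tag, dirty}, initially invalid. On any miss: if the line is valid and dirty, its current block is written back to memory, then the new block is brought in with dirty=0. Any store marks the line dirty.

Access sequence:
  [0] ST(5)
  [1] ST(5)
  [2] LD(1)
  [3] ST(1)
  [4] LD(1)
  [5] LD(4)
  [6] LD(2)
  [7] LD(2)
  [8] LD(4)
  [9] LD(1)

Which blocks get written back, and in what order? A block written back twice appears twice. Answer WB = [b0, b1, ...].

WB = [1, 5]

  0 | W B5 → L2 miss [D]
  1 | W B5 → L2 hit [D]
  2 | R B1 → L1 miss [-]
  3 | W B1 → L1 hit [D]
  4 | R B1 → L1 hit [D]
  5 | R B4 → L1 miss wb→B1 [-]
  6 | R B2 → L2 miss wb→B5 [-]
  7 | R B2 → L2 hit [-]
  8 | R B4 → L1 hit [-]
  9 | R B1 → L1 miss [-]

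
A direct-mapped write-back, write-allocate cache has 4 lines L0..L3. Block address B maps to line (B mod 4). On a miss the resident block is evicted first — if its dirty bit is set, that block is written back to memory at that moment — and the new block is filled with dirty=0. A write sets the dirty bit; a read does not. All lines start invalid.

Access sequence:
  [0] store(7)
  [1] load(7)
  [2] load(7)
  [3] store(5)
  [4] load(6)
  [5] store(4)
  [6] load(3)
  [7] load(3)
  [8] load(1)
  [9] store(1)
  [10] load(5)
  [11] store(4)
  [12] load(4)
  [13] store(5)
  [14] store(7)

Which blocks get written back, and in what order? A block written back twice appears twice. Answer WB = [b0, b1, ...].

0: W B7 -> L3 miss  d=D]
1: R B7 -> L3 hit  d=D]
2: R B7 -> L3 hit  d=D]
3: W B5 -> L1 miss  d=D]
4: R B6 -> L2 miss  d=-]
5: W B4 -> L0 miss  d=D]
6: R B3 -> L3 miss wb->B7  d=-]
7: R B3 -> L3 hit  d=-]
8: R B1 -> L1 miss wb->B5  d=-]
9: W B1 -> L1 hit  d=D]
10: R B5 -> L1 miss wb->B1  d=-]
11: W B4 -> L0 hit  d=D]
12: R B4 -> L0 hit  d=D]
13: W B5 -> L1 hit  d=D]
14: W B7 -> L3 miss  d=D]

WB = [7, 5, 1]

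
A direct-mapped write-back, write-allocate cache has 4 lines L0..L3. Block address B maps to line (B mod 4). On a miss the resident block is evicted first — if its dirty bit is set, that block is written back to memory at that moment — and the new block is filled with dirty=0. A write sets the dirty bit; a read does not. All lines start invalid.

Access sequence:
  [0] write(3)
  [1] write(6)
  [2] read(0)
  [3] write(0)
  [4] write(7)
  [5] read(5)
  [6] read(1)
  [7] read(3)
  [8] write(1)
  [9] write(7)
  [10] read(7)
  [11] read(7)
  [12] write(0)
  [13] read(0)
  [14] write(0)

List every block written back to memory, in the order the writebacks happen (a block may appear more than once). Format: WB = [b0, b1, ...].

0: W B3 → L3 miss [D]
1: W B6 → L2 miss [D]
2: R B0 → L0 miss [-]
3: W B0 → L0 hit [D]
4: W B7 → L3 miss wb→B3 [D]
5: R B5 → L1 miss [-]
6: R B1 → L1 miss [-]
7: R B3 → L3 miss wb→B7 [-]
8: W B1 → L1 hit [D]
9: W B7 → L3 miss [D]
10: R B7 → L3 hit [D]
11: R B7 → L3 hit [D]
12: W B0 → L0 hit [D]
13: R B0 → L0 hit [D]
14: W B0 → L0 hit [D]

WB = [3, 7]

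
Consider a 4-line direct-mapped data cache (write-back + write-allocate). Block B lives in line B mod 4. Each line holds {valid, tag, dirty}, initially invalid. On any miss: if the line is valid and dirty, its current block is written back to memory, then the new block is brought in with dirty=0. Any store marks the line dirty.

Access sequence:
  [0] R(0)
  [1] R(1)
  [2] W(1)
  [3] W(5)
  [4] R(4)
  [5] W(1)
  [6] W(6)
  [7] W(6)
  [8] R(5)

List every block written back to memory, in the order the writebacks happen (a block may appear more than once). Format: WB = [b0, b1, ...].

0: R B0 -> L0 miss  d=-]
1: R B1 -> L1 miss  d=-]
2: W B1 -> L1 hit  d=D]
3: W B5 -> L1 miss wb->B1  d=D]
4: R B4 -> L0 miss  d=-]
5: W B1 -> L1 miss wb->B5  d=D]
6: W B6 -> L2 miss  d=D]
7: W B6 -> L2 hit  d=D]
8: R B5 -> L1 miss wb->B1  d=-]

WB = [1, 5, 1]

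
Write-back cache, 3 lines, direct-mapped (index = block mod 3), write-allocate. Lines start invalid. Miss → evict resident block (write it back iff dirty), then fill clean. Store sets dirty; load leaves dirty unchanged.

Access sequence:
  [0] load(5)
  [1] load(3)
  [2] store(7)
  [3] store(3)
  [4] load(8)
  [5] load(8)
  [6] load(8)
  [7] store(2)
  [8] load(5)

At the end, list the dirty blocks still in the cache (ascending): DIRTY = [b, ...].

  0 | R B5 → L2 miss [-]
  1 | R B3 → L0 miss [-]
  2 | W B7 → L1 miss [D]
  3 | W B3 → L0 hit [D]
  4 | R B8 → L2 miss [-]
  5 | R B8 → L2 hit [-]
  6 | R B8 → L2 hit [-]
  7 | W B2 → L2 miss [D]
  8 | R B5 → L2 miss wb→B2 [-]

DIRTY = [3, 7]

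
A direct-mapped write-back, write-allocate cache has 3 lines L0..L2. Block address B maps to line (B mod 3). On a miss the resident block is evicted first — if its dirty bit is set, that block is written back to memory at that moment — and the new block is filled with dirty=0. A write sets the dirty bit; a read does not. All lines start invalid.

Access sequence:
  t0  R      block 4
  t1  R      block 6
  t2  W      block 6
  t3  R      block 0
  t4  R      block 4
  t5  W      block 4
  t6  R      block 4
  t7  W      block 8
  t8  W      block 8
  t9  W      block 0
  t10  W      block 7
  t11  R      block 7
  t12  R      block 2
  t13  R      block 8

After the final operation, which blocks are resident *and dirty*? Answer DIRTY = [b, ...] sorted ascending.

0: R B4 → L1 miss [-]
1: R B6 → L0 miss [-]
2: W B6 → L0 hit [D]
3: R B0 → L0 miss wb→B6 [-]
4: R B4 → L1 hit [-]
5: W B4 → L1 hit [D]
6: R B4 → L1 hit [D]
7: W B8 → L2 miss [D]
8: W B8 → L2 hit [D]
9: W B0 → L0 hit [D]
10: W B7 → L1 miss wb→B4 [D]
11: R B7 → L1 hit [D]
12: R B2 → L2 miss wb→B8 [-]
13: R B8 → L2 miss [-]

DIRTY = [0, 7]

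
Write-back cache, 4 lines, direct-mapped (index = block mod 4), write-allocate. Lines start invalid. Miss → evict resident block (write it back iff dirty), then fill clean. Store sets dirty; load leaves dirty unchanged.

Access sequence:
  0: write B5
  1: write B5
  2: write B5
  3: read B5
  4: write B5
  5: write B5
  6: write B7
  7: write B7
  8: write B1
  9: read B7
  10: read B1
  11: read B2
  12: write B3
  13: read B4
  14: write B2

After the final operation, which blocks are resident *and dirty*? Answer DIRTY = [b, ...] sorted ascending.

  0 | W B5 → L1 miss [D]
  1 | W B5 → L1 hit [D]
  2 | W B5 → L1 hit [D]
  3 | R B5 → L1 hit [D]
  4 | W B5 → L1 hit [D]
  5 | W B5 → L1 hit [D]
  6 | W B7 → L3 miss [D]
  7 | W B7 → L3 hit [D]
  8 | W B1 → L1 miss wb→B5 [D]
  9 | R B7 → L3 hit [D]
  10 | R B1 → L1 hit [D]
  11 | R B2 → L2 miss [-]
  12 | W B3 → L3 miss wb→B7 [D]
  13 | R B4 → L0 miss [-]
  14 | W B2 → L2 hit [D]

DIRTY = [1, 2, 3]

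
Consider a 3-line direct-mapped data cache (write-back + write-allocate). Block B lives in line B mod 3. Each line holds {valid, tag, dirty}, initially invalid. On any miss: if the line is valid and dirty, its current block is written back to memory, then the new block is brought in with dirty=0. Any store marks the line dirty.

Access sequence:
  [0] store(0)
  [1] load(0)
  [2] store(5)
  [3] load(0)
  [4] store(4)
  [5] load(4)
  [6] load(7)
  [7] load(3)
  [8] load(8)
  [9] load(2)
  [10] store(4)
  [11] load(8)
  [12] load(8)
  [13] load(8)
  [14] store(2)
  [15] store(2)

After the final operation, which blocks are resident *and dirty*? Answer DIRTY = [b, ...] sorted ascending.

  0 | W B0 → L0 miss [D]
  1 | R B0 → L0 hit [D]
  2 | W B5 → L2 miss [D]
  3 | R B0 → L0 hit [D]
  4 | W B4 → L1 miss [D]
  5 | R B4 → L1 hit [D]
  6 | R B7 → L1 miss wb→B4 [-]
  7 | R B3 → L0 miss wb→B0 [-]
  8 | R B8 → L2 miss wb→B5 [-]
  9 | R B2 → L2 miss [-]
  10 | W B4 → L1 miss [D]
  11 | R B8 → L2 miss [-]
  12 | R B8 → L2 hit [-]
  13 | R B8 → L2 hit [-]
  14 | W B2 → L2 miss [D]
  15 | W B2 → L2 hit [D]

DIRTY = [2, 4]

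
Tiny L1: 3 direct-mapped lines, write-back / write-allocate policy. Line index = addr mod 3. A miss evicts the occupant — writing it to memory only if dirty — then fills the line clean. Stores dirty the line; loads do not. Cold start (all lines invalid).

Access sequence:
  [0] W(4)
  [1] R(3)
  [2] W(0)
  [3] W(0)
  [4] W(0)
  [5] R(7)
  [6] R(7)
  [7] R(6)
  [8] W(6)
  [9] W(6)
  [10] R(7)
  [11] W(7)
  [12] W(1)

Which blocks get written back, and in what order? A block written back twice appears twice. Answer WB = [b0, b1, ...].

WB = [4, 0, 7]

0: W B4 -> L1 miss  d=D]
1: R B3 -> L0 miss  d=-]
2: W B0 -> L0 miss  d=D]
3: W B0 -> L0 hit  d=D]
4: W B0 -> L0 hit  d=D]
5: R B7 -> L1 miss wb->B4  d=-]
6: R B7 -> L1 hit  d=-]
7: R B6 -> L0 miss wb->B0  d=-]
8: W B6 -> L0 hit  d=D]
9: W B6 -> L0 hit  d=D]
10: R B7 -> L1 hit  d=-]
11: W B7 -> L1 hit  d=D]
12: W B1 -> L1 miss wb->B7  d=D]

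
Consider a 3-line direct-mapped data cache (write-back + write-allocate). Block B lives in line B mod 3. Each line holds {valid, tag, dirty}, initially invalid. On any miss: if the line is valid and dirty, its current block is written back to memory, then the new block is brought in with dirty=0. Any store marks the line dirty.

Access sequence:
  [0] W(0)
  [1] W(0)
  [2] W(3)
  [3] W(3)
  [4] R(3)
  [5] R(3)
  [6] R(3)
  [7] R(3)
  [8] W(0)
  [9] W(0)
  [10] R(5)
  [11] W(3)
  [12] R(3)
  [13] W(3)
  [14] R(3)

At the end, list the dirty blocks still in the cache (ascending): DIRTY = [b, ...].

DIRTY = [3]

0: W B0 → L0 miss [D]
1: W B0 → L0 hit [D]
2: W B3 → L0 miss wb→B0 [D]
3: W B3 → L0 hit [D]
4: R B3 → L0 hit [D]
5: R B3 → L0 hit [D]
6: R B3 → L0 hit [D]
7: R B3 → L0 hit [D]
8: W B0 → L0 miss wb→B3 [D]
9: W B0 → L0 hit [D]
10: R B5 → L2 miss [-]
11: W B3 → L0 miss wb→B0 [D]
12: R B3 → L0 hit [D]
13: W B3 → L0 hit [D]
14: R B3 → L0 hit [D]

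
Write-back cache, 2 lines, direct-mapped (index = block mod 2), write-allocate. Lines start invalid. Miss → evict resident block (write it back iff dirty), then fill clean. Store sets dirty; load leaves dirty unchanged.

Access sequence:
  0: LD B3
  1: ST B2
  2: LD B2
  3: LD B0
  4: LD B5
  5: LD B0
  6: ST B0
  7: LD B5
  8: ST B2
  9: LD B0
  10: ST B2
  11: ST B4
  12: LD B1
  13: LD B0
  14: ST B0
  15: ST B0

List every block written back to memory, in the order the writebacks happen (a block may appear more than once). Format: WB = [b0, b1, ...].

WB = [2, 0, 2, 2, 4]

0: R B3 → L1 miss [-]
1: W B2 → L0 miss [D]
2: R B2 → L0 hit [D]
3: R B0 → L0 miss wb→B2 [-]
4: R B5 → L1 miss [-]
5: R B0 → L0 hit [-]
6: W B0 → L0 hit [D]
7: R B5 → L1 hit [-]
8: W B2 → L0 miss wb→B0 [D]
9: R B0 → L0 miss wb→B2 [-]
10: W B2 → L0 miss [D]
11: W B4 → L0 miss wb→B2 [D]
12: R B1 → L1 miss [-]
13: R B0 → L0 miss wb→B4 [-]
14: W B0 → L0 hit [D]
15: W B0 → L0 hit [D]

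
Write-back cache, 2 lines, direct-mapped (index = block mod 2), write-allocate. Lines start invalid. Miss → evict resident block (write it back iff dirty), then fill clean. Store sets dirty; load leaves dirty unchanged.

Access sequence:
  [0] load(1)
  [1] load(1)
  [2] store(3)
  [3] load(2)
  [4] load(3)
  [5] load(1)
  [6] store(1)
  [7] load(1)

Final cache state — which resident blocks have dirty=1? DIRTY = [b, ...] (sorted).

DIRTY = [1]

0: R B1 → L1 miss [-]
1: R B1 → L1 hit [-]
2: W B3 → L1 miss [D]
3: R B2 → L0 miss [-]
4: R B3 → L1 hit [D]
5: R B1 → L1 miss wb→B3 [-]
6: W B1 → L1 hit [D]
7: R B1 → L1 hit [D]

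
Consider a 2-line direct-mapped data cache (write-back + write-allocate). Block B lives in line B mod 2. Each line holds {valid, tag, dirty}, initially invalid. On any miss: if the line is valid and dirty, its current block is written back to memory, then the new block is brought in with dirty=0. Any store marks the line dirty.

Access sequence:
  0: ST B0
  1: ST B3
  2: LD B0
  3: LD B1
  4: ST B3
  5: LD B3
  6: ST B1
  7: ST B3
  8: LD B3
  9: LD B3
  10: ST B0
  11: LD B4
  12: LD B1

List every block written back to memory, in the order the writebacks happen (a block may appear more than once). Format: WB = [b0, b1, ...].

  0 | W B0 → L0 miss [D]
  1 | W B3 → L1 miss [D]
  2 | R B0 → L0 hit [D]
  3 | R B1 → L1 miss wb→B3 [-]
  4 | W B3 → L1 miss [D]
  5 | R B3 → L1 hit [D]
  6 | W B1 → L1 miss wb→B3 [D]
  7 | W B3 → L1 miss wb→B1 [D]
  8 | R B3 → L1 hit [D]
  9 | R B3 → L1 hit [D]
  10 | W B0 → L0 hit [D]
  11 | R B4 → L0 miss wb→B0 [-]
  12 | R B1 → L1 miss wb→B3 [-]

WB = [3, 3, 1, 0, 3]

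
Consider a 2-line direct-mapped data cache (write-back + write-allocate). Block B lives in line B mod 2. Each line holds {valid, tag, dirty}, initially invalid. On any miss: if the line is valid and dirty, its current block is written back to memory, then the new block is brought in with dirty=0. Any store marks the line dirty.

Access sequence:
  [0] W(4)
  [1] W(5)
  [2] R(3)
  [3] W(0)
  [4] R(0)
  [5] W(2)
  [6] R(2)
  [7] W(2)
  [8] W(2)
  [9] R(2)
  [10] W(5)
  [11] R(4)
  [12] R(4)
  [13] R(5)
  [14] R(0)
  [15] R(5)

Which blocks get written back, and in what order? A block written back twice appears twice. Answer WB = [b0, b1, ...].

0: W B4 -> L0 miss  d=D]
1: W B5 -> L1 miss  d=D]
2: R B3 -> L1 miss wb->B5  d=-]
3: W B0 -> L0 miss wb->B4  d=D]
4: R B0 -> L0 hit  d=D]
5: W B2 -> L0 miss wb->B0  d=D]
6: R B2 -> L0 hit  d=D]
7: W B2 -> L0 hit  d=D]
8: W B2 -> L0 hit  d=D]
9: R B2 -> L0 hit  d=D]
10: W B5 -> L1 miss  d=D]
11: R B4 -> L0 miss wb->B2  d=-]
12: R B4 -> L0 hit  d=-]
13: R B5 -> L1 hit  d=D]
14: R B0 -> L0 miss  d=-]
15: R B5 -> L1 hit  d=D]

WB = [5, 4, 0, 2]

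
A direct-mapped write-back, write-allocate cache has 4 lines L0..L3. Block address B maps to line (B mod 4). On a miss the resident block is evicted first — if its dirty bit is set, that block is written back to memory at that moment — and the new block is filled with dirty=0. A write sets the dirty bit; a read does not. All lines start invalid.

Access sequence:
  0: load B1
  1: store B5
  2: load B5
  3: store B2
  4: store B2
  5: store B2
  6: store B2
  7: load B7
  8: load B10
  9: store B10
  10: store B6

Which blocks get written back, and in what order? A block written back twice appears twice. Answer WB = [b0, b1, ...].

0: R B1 -> L1 miss  d=-]
1: W B5 -> L1 miss  d=D]
2: R B5 -> L1 hit  d=D]
3: W B2 -> L2 miss  d=D]
4: W B2 -> L2 hit  d=D]
5: W B2 -> L2 hit  d=D]
6: W B2 -> L2 hit  d=D]
7: R B7 -> L3 miss  d=-]
8: R B10 -> L2 miss wb->B2  d=-]
9: W B10 -> L2 hit  d=D]
10: W B6 -> L2 miss wb->B10  d=D]

WB = [2, 10]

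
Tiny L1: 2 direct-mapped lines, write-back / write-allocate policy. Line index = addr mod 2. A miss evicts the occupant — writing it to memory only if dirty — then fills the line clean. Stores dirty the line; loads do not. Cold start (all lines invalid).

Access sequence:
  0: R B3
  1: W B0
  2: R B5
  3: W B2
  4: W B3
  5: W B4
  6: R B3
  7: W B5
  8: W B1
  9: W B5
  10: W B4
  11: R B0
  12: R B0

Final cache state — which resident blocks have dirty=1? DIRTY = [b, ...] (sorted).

DIRTY = [5]

0: R B3 → L1 miss [-]
1: W B0 → L0 miss [D]
2: R B5 → L1 miss [-]
3: W B2 → L0 miss wb→B0 [D]
4: W B3 → L1 miss [D]
5: W B4 → L0 miss wb→B2 [D]
6: R B3 → L1 hit [D]
7: W B5 → L1 miss wb→B3 [D]
8: W B1 → L1 miss wb→B5 [D]
9: W B5 → L1 miss wb→B1 [D]
10: W B4 → L0 hit [D]
11: R B0 → L0 miss wb→B4 [-]
12: R B0 → L0 hit [-]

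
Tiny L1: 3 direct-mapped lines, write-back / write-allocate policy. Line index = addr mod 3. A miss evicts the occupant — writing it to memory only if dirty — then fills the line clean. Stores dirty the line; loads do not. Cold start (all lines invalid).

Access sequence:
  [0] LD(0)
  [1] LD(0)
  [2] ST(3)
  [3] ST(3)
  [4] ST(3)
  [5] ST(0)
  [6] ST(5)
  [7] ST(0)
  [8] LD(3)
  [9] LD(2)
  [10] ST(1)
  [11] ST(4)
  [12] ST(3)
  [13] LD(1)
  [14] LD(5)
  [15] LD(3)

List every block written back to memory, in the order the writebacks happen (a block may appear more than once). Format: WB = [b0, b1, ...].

WB = [3, 0, 5, 1, 4]

  0 | R B0 → L0 miss [-]
  1 | R B0 → L0 hit [-]
  2 | W B3 → L0 miss [D]
  3 | W B3 → L0 hit [D]
  4 | W B3 → L0 hit [D]
  5 | W B0 → L0 miss wb→B3 [D]
  6 | W B5 → L2 miss [D]
  7 | W B0 → L0 hit [D]
  8 | R B3 → L0 miss wb→B0 [-]
  9 | R B2 → L2 miss wb→B5 [-]
  10 | W B1 → L1 miss [D]
  11 | W B4 → L1 miss wb→B1 [D]
  12 | W B3 → L0 hit [D]
  13 | R B1 → L1 miss wb→B4 [-]
  14 | R B5 → L2 miss [-]
  15 | R B3 → L0 hit [D]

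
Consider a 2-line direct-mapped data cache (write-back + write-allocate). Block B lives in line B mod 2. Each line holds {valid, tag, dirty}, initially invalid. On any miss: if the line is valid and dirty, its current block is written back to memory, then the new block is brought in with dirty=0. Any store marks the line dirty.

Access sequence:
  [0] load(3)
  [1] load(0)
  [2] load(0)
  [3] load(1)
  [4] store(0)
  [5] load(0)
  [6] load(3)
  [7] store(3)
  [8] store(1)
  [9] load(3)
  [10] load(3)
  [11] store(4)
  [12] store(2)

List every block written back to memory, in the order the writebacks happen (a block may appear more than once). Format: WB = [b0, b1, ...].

0: R B3 -> L1 miss  d=-]
1: R B0 -> L0 miss  d=-]
2: R B0 -> L0 hit  d=-]
3: R B1 -> L1 miss  d=-]
4: W B0 -> L0 hit  d=D]
5: R B0 -> L0 hit  d=D]
6: R B3 -> L1 miss  d=-]
7: W B3 -> L1 hit  d=D]
8: W B1 -> L1 miss wb->B3  d=D]
9: R B3 -> L1 miss wb->B1  d=-]
10: R B3 -> L1 hit  d=-]
11: W B4 -> L0 miss wb->B0  d=D]
12: W B2 -> L0 miss wb->B4  d=D]

WB = [3, 1, 0, 4]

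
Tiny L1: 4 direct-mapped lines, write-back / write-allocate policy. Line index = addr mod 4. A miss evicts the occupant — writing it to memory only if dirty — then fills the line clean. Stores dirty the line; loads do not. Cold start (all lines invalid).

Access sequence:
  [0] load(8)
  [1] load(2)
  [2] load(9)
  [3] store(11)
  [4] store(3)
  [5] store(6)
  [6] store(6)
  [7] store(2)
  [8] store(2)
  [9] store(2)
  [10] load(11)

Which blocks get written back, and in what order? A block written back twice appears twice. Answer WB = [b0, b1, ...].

  0 | R B8 → L0 miss [-]
  1 | R B2 → L2 miss [-]
  2 | R B9 → L1 miss [-]
  3 | W B11 → L3 miss [D]
  4 | W B3 → L3 miss wb→B11 [D]
  5 | W B6 → L2 miss [D]
  6 | W B6 → L2 hit [D]
  7 | W B2 → L2 miss wb→B6 [D]
  8 | W B2 → L2 hit [D]
  9 | W B2 → L2 hit [D]
  10 | R B11 → L3 miss wb→B3 [-]

WB = [11, 6, 3]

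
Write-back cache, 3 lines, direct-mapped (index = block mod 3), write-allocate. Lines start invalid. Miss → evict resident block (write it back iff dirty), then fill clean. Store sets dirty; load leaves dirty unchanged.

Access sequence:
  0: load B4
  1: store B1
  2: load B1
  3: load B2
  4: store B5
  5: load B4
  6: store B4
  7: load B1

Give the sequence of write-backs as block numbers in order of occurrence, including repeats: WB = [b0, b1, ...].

  0 | R B4 → L1 miss [-]
  1 | W B1 → L1 miss [D]
  2 | R B1 → L1 hit [D]
  3 | R B2 → L2 miss [-]
  4 | W B5 → L2 miss [D]
  5 | R B4 → L1 miss wb→B1 [-]
  6 | W B4 → L1 hit [D]
  7 | R B1 → L1 miss wb→B4 [-]

WB = [1, 4]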